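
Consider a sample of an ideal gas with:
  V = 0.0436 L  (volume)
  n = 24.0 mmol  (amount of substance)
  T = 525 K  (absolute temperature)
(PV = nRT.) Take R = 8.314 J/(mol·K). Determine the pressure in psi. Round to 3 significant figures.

348 psi

Directly: P = nRT/V.
V = 0.0436 L = 4.360×10^-5 m³; n = 24.0 mmol = 0.02400 mol; T = 525 K; R = 8.314 J/(mol·K).
P = 2.403×10^6 Pa
2.403×10^6 Pa × (1 psi / 6895 Pa) = 348.5 psi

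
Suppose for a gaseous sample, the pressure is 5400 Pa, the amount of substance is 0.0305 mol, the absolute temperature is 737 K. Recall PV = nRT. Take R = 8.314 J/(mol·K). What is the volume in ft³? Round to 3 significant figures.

From the ideal-gas law: V = nRT/P.
P = 5400 Pa; n = 0.0305 mol; T = 737 K; R = 8.314 J/(mol·K).
V = 0.03461 m³
0.03461 m³ × (1 ft³ / 0.02832 m³) = 1.222 ft³

1.22 ft³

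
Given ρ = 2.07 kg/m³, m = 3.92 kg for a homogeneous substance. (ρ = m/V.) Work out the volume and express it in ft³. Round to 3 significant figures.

66.9 ft³

Rearranging ρ = m/V for V: V = m/ρ.
ρ = 2.07 kg/m³; m = 3.92 kg.
V = 1.894 m³
1.894 m³ × (1 ft³ / 0.02832 m³) = 66.88 ft³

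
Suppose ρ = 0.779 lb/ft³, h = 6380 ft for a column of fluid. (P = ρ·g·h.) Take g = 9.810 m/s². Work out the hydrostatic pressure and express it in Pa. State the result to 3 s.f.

2.38×10^5 Pa

P is given directly by: P = ρgh.
ρ = 0.779 lb/ft³ = 12.48 kg/m³; h = 6380 ft = 1945 m; g = 9.810 m/s².
P = 2.380×10^5 Pa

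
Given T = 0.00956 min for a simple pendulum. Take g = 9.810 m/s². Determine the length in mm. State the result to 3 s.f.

Rearranging T = 2π√(L/g) for L: L = g·(T/2π)².
T = 0.00956 min = 0.5736 s; g = 9.810 m/s².
L = 0.08176 m
0.08176 m × (1 mm / 0.001000 m) = 81.76 mm

81.8 mm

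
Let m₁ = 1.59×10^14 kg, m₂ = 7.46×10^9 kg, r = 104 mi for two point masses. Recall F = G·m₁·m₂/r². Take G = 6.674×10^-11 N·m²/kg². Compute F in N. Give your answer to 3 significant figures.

2830 N

From Newton's law of gravitation: F = Gm₁m₂/r².
m₁ = 1.59×10^14 kg; m₂ = 7.46×10^9 kg; r = 104 mi = 1.674×10^5 m; G = 6.674×10^-11 N·m²/kg².
F = 2826 N  (the unit combination reduces to kg·m/s² = N)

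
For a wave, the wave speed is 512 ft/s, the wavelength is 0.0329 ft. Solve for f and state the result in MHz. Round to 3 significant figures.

Solving v = f·λ for f: f = v/λ.
v = 512 ft/s = 156.1 m/s; λ = 0.0329 ft = 0.01003 m.
f = 15562 Hz
15562 Hz × (1 MHz / 1.000×10^6 Hz) = 0.01556 MHz

0.0156 MHz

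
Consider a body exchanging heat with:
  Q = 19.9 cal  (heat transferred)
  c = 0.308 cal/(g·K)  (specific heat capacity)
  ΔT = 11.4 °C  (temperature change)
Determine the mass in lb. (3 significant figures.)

Solving Q = m·c·ΔT for m: m = Q/(c·ΔT).
Q = 19.9 cal = 83.26 J; c = 0.308 cal/(g·K) = 1289 J/(kg·K); ΔT = 11.4 °C = 11.40 K.
m = 0.005668 kg
0.005668 kg × (1 lb / 0.4536 kg) = 0.01249 lb

0.0125 lb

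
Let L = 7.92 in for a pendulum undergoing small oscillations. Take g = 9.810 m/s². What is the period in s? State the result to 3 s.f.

Directly: T = 2π√(L/g).
L = 7.92 in = 0.2012 m; g = 9.810 m/s².
T = 0.8998 s

0.900 s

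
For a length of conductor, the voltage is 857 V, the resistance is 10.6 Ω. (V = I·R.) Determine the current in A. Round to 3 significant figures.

Solving V = I·R for I: I = V/R.
V = 857 V; R = 10.6 Ω.
I = 80.85 A

80.8 A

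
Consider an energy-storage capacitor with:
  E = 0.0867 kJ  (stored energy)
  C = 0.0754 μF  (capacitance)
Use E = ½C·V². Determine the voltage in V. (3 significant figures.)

Rearranging E = ½C·V² for V: V = √(2E/C).
E = 0.0867 kJ = 86.70 J; C = 0.0754 μF = 7.540×10^-8 F.
V = 47956 V

48000 V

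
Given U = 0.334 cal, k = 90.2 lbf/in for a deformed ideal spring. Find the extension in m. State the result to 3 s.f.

Rearranging U = ½k·x² for x: x = √(2U/k).
U = 0.334 cal = 1.397 J; k = 90.2 lbf/in = 15796 N/m.
x = 0.01330 m

0.0133 m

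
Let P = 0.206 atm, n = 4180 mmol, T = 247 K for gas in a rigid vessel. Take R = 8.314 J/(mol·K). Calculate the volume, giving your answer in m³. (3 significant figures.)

From the ideal-gas law: V = nRT/P.
P = 0.206 atm = 20873 Pa; n = 4180 mmol = 4.180 mol; T = 247 K; R = 8.314 J/(mol·K).
V = 0.4112 m³

0.411 m³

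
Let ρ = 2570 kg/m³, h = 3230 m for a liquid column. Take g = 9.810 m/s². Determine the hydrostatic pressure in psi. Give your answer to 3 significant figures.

Directly: P = ρgh.
ρ = 2570 kg/m³; h = 3230 m; g = 9.810 m/s².
P = 8.143×10^7 Pa
8.143×10^7 Pa × (1 psi / 6895 Pa) = 11811 psi

11800 psi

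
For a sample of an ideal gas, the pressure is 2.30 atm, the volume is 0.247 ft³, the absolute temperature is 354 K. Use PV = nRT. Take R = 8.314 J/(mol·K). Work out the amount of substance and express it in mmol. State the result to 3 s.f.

554 mmol

Solving PV = nRT for n: n = PV/(RT).
P = 2.30 atm = 2.330×10^5 Pa; V = 0.247 ft³ = 0.006994 m³; T = 354 K; R = 8.314 J/(mol·K).
n = 0.5538 mol
0.5538 mol × (1 mmol / 0.001000 mol) = 553.8 mmol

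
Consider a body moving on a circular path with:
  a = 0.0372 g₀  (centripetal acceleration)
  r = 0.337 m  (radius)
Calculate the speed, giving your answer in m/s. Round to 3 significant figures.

Rearranging a = v²/r for v: v = √(a·r).
a = 0.0372 g₀ = 0.3648 m/s²; r = 0.337 m.
v = 0.3506 m/s

0.351 m/s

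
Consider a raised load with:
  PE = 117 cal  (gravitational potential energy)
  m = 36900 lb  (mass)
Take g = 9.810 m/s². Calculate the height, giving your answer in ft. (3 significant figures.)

0.00978 ft

Rearranging PE = m·g·h for h: h = PE/(m·g).
PE = 117 cal = 489.5 J; m = 36900 lb = 16738 kg; g = 9.810 m/s².
h = 0.002981 m
0.002981 m × (1 ft / 0.3048 m) = 0.009781 ft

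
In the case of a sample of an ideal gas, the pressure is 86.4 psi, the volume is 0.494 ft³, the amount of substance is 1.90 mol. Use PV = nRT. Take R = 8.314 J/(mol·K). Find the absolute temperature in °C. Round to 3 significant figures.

Rearranging PV = nRT for T: T = PV/(nR).
P = 86.4 psi = 5.957×10^5 Pa; V = 0.494 ft³ = 0.01399 m³; n = 1.90 mol; R = 8.314 J/(mol·K).
T = 527.5 K
527.5 K − 273.15 = 254.4 °C

254 °C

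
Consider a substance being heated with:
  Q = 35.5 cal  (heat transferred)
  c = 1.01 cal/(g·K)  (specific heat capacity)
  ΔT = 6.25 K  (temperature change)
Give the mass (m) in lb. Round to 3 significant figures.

Rearranging Q = m·c·ΔT for m: m = Q/(c·ΔT).
Q = 35.5 cal = 148.5 J; c = 1.01 cal/(g·K) = 4226 J/(kg·K); ΔT = 6.25 K.
m = 0.005624 kg
0.005624 kg × (1 lb / 0.4536 kg) = 0.01240 lb

0.0124 lb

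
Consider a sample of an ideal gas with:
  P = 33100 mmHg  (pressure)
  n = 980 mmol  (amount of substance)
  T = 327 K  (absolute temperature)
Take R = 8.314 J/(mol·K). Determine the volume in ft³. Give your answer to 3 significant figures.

From the ideal-gas law: V = nRT/P.
P = 33100 mmHg = 4.413×10^6 Pa; n = 980 mmol = 0.9800 mol; T = 327 K; R = 8.314 J/(mol·K).
V = 6.037×10^-4 m³
6.037×10^-4 m³ × (1 ft³ / 0.02832 m³) = 0.02132 ft³

0.0213 ft³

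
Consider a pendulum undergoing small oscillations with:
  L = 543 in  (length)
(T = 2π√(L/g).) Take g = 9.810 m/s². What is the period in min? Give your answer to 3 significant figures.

T is given directly by: T = 2π√(L/g).
L = 543 in = 13.79 m; g = 9.810 m/s².
T = 7.450 s
7.450 s × (1 min / 60.00 s) = 0.1242 min

0.124 min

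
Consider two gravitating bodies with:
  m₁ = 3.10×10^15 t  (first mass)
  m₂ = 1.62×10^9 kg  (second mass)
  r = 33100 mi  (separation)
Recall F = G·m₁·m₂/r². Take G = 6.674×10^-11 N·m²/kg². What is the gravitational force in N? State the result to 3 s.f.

Directly: F = Gm₁m₂/r².
m₁ = 3.10×10^15 t = 3.100×10^18 kg; m₂ = 1.62×10^9 kg; r = 33100 mi = 5.327×10^7 m; G = 6.674×10^-11 N·m²/kg².
F = 118.1 N

118 N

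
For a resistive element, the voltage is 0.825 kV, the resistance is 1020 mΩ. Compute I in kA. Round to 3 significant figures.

Solving V = I·R for I: I = V/R.
V = 0.825 kV = 825.0 V; R = 1020 mΩ = 1.020 Ω.
I = 808.8 A
808.8 A × (1 kA / 1000 A) = 0.8088 kA

0.809 kA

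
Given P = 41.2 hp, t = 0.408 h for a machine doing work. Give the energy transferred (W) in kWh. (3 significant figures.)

Solving P = W/t for W: W = P·t.
P = 41.2 hp = 30723 W; t = 0.408 h = 1469 s.
W = 4.513×10^7 J
4.513×10^7 J × (1 kWh / 3.600×10^6 J) = 12.53 kWh

12.5 kWh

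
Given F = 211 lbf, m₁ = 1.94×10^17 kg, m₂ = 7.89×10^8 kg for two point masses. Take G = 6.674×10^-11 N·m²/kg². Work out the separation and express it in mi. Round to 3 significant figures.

2050 mi

From Newton's law of gravitation: r = √(G·m₁m₂/F).
F = 211 lbf = 938.6 N; m₁ = 1.94×10^17 kg; m₂ = 7.89×10^8 kg; G = 6.674×10^-11 N·m²/kg².
r = 3.299×10^6 m
3.299×10^6 m × (1 mi / 1609 m) = 2050 mi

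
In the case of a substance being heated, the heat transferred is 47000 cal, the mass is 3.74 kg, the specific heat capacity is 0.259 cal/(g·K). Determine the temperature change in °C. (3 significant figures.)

48.5 °C

Rearranging: ΔT = Q/(m·c).
Q = 47000 cal = 1.966×10^5 J; m = 3.74 kg; c = 0.259 cal/(g·K) = 1084 J/(kg·K).
ΔT = 48.52 K
Since 1 °C = 1 K, 48.52 °C.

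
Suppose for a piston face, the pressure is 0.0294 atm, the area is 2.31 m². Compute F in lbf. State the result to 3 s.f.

Rearranging: F = P·A.
P = 0.0294 atm = 2979 Pa; A = 2.31 m².
F = 6881 N  (the unit combination reduces to kg·m/s² = N)
6881 N × (1 lbf / 4.448 N) = 1547 lbf

1550 lbf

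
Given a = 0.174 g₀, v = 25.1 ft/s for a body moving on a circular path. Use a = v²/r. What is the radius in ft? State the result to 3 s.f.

113 ft

Solving a = v²/r for r: r = v²/a.
a = 0.174 g₀ = 1.706 m/s²; v = 25.1 ft/s = 7.650 m/s.
r = 34.30 m
34.30 m × (1 ft / 0.3048 m) = 112.5 ft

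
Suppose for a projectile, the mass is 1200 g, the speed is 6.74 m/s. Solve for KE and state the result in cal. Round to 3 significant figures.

KE is given directly by: KE = ½mv².
m = 1200 g = 1.200 kg; v = 6.74 m/s.
KE = 27.26 J
27.26 J × (1 cal / 4.184 J) = 6.514 cal

6.51 cal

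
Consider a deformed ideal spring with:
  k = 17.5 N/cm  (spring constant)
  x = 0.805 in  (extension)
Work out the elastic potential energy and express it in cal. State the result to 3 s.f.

Directly: U = ½kx².
k = 17.5 N/cm = 1750 N/m; x = 0.805 in = 0.02045 m.
U = 0.3658 J
0.3658 J × (1 cal / 4.184 J) = 0.08743 cal

0.0874 cal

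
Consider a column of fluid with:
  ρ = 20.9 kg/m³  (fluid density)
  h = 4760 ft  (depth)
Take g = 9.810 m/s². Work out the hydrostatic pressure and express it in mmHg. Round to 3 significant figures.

2230 mmHg

P is given directly by: P = ρgh.
ρ = 20.9 kg/m³; h = 4760 ft = 1451 m; g = 9.810 m/s².
P = 2.975×10^5 Pa  (the unit combination reduces to kg/(m·s²) = Pa)
2.975×10^5 Pa × (1 mmHg / 133.3 Pa) = 2231 mmHg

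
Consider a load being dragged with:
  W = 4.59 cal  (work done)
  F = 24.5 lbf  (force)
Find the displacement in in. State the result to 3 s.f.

6.94 in

Solving W = F·d for d: d = W/F.
W = 4.59 cal = 19.20 J; F = 24.5 lbf = 109.0 N.
d = 0.1762 m
0.1762 m × (1 in / 0.02540 m) = 6.938 in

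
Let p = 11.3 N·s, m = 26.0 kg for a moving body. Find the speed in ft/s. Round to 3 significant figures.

1.43 ft/s

Rearranging p = m·v for v: v = p/m.
p = 11.3 N·s = 11.30 kg·m/s; m = 26.0 kg.
v = 0.4346 m/s
0.4346 m/s × (1 ft/s / 0.3048 m/s) = 1.426 ft/s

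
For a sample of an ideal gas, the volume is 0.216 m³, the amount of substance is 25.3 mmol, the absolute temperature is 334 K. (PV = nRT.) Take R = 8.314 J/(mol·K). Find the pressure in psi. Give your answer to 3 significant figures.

Directly: P = nRT/V.
V = 0.216 m³; n = 25.3 mmol = 0.02530 mol; T = 334 K; R = 8.314 J/(mol·K).
P = 325.3 Pa  (the unit combination reduces to kg/(m·s²) = Pa)
325.3 Pa × (1 psi / 6895 Pa) = 0.04717 psi

0.0472 psi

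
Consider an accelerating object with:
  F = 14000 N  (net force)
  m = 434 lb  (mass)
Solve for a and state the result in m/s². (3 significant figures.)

71.1 m/s²

From Newton's second law: a = F/m.
F = 14000 N; m = 434 lb = 196.9 kg.
a = 71.12 m/s²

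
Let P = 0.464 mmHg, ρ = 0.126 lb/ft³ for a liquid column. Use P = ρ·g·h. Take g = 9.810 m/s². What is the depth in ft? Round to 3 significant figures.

10.3 ft

Rearranging P = ρ·g·h for h: h = P/(ρ·g).
P = 0.464 mmHg = 61.86 Pa; ρ = 0.126 lb/ft³ = 2.018 kg/m³; g = 9.810 m/s².
h = 3.124 m
3.124 m × (1 ft / 0.3048 m) = 10.25 ft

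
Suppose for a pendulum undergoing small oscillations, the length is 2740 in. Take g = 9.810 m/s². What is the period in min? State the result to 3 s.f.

T is given directly by: T = 2π√(L/g).
L = 2740 in = 69.60 m; g = 9.810 m/s².
T = 16.74 s
16.74 s × (1 min / 60.00 s) = 0.2789 min

0.279 min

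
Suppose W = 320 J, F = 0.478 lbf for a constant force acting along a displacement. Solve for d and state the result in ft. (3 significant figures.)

Solving W = F·d for d: d = W/F.
W = 320 J; F = 0.478 lbf = 2.126 N.
d = 150.5 m
150.5 m × (1 ft / 0.3048 m) = 493.8 ft

494 ft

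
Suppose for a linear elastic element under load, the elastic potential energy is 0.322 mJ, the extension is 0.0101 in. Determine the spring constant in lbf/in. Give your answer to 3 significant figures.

55.9 lbf/in

Rearranging: k = 2U/x².
U = 0.322 mJ = 3.220×10^-4 J; x = 0.0101 in = 2.565×10^-4 m.
k = 9785 N/m
9785 N/m × (1 lbf/in / 175.1 N/m) = 55.88 lbf/in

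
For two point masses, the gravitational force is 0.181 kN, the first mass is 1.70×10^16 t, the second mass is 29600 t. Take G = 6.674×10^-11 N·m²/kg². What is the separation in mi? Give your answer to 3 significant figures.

8460 mi

Solving F = G·m₁·m₂/r² for r: r = √(G·m₁m₂/F).
F = 0.181 kN = 181.0 N; m₁ = 1.70×10^16 t = 1.700×10^19 kg; m₂ = 29600 t = 2.960×10^7 kg; G = 6.674×10^-11 N·m²/kg².
r = 1.362×10^7 m
1.362×10^7 m × (1 mi / 1609 m) = 8464 mi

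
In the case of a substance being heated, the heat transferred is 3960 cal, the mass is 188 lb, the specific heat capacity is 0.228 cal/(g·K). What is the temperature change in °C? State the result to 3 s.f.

0.204 °C

Solving Q = m·c·ΔT for ΔT: ΔT = Q/(m·c).
Q = 3960 cal = 16569 J; m = 188 lb = 85.28 kg; c = 0.228 cal/(g·K) = 954.0 J/(kg·K).
ΔT = 0.2037 K
Since 1 °C = 1 K, 0.2037 °C.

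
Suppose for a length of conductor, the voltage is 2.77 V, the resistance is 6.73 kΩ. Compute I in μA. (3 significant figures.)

From Ohm's law: I = V/R.
V = 2.77 V; R = 6.73 kΩ = 6730 Ω.
I = 4.116×10^-4 A
4.116×10^-4 A × (1 μA / 1.000×10^-6 A) = 411.6 μA

412 μA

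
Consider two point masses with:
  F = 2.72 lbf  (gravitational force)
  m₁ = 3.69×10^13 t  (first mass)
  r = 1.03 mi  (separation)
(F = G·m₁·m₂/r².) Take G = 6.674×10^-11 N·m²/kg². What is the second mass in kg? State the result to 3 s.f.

13.5 kg

From Newton's law of gravitation: m₂ = F·r²/(G·m₁).
F = 2.72 lbf = 12.10 N; m₁ = 3.69×10^13 t = 3.690×10^16 kg; r = 1.03 mi = 1658 m; G = 6.674×10^-11 N·m²/kg².
m₂ = 13.50 kg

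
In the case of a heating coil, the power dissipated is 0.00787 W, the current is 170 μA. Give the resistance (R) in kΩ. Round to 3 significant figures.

272 kΩ

Rearranging P = I²R for R: R = P/I².
P = 0.00787 W; I = 170 μA = 1.700×10^-4 A.
R = 2.723×10^5 Ω
2.723×10^5 Ω × (1 kΩ / 1000 Ω) = 272.3 kΩ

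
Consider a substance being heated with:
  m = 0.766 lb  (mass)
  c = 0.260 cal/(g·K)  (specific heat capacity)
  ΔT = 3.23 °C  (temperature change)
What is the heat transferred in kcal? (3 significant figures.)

Directly: Q = mcΔT.
m = 0.766 lb = 0.3475 kg; c = 0.260 cal/(g·K) = 1088 J/(kg·K); ΔT = 3.23 °C = 3.230 K.
Q = 1221 J
1221 J × (1 kcal / 4184 J) = 0.2918 kcal

0.292 kcal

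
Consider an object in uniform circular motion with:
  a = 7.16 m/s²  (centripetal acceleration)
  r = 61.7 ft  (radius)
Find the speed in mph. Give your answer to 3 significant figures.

26.0 mph

Rearranging: v = √(a·r).
a = 7.16 m/s²; r = 61.7 ft = 18.81 m.
v = 11.60 m/s
11.60 m/s × (1 mph / 0.4470 m/s) = 25.96 mph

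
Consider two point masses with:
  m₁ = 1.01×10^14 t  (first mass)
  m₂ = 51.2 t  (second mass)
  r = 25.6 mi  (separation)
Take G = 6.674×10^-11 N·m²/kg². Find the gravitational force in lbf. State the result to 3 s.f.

45.7 lbf

From Newton's law of gravitation: F = Gm₁m₂/r².
m₁ = 1.01×10^14 t = 1.010×10^17 kg; m₂ = 51.2 t = 51200 kg; r = 25.6 mi = 41199 m; G = 6.674×10^-11 N·m²/kg².
F = 203.3 N
203.3 N × (1 lbf / 4.448 N) = 45.71 lbf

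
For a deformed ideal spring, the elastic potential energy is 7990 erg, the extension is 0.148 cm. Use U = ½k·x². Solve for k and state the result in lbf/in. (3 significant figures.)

Rearranging U = ½k·x² for k: k = 2U/x².
U = 7990 erg = 7.990×10^-4 J; x = 0.148 cm = 0.001480 m.
k = 729.5 N/m
729.5 N/m × (1 lbf/in / 175.1 N/m) = 4.166 lbf/in

4.17 lbf/in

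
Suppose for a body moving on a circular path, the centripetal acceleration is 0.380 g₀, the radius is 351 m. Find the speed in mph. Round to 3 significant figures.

Rearranging: v = √(a·r).
a = 0.380 g₀ = 3.727 m/s²; r = 351 m.
v = 36.17 m/s
36.17 m/s × (1 mph / 0.4470 m/s) = 80.90 mph

80.9 mph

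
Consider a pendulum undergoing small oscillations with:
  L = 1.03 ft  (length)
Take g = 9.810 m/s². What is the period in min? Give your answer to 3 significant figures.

Directly: T = 2π√(L/g).
L = 1.03 ft = 0.3139 m; g = 9.810 m/s².
T = 1.124 s
1.124 s × (1 min / 60.00 s) = 0.01873 min

0.0187 min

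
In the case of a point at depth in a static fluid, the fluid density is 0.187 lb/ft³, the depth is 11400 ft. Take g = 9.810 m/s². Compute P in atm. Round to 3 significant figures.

1.01 atm

Directly: P = ρgh.
ρ = 0.187 lb/ft³ = 2.995 kg/m³; h = 11400 ft = 3475 m; g = 9.810 m/s².
P = 1.021×10^5 Pa
1.021×10^5 Pa × (1 atm / 1.013×10^5 Pa) = 1.008 atm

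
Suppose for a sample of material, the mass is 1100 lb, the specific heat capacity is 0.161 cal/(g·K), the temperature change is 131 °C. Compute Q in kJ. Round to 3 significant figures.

44000 kJ

Q is given directly by: Q = mcΔT.
m = 1100 lb = 499.0 kg; c = 0.161 cal/(g·K) = 673.6 J/(kg·K); ΔT = 131 °C = 131.0 K.
Q = 4.403×10^7 J  (the unit combination reduces to kg·m²/s² = J)
4.403×10^7 J × (1 kJ / 1000 J) = 44030 kJ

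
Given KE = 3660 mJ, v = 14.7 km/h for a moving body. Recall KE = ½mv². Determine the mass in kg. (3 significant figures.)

Rearranging: m = 2·KE/v².
KE = 3660 mJ = 3.660 J; v = 14.7 km/h = 4.083 m/s.
m = 0.4390 kg

0.439 kg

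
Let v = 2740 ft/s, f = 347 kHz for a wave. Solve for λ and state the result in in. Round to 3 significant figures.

0.0948 in

Rearranging v = f·λ for λ: λ = v/f.
v = 2740 ft/s = 835.2 m/s; f = 347 kHz = 3.470×10^5 Hz.
λ = 0.002407 m
0.002407 m × (1 in / 0.02540 m) = 0.09476 in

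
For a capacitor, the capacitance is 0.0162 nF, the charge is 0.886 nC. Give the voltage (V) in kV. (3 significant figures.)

Rearranging C = Q/V for V: V = Q/C.
C = 0.0162 nF = 1.620×10^-11 F; Q = 0.886 nC = 8.860×10^-10 C.
V = 54.69 V
54.69 V × (1 kV / 1000 V) = 0.05469 kV

0.0547 kV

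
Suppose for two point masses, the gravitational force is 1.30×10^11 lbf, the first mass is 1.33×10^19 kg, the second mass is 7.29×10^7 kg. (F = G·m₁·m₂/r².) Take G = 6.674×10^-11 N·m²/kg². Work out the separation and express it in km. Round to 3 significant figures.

From Newton's law of gravitation: r = √(G·m₁m₂/F).
F = 1.30×10^11 lbf = 5.783×10^11 N; m₁ = 1.33×10^19 kg; m₂ = 7.29×10^7 kg; G = 6.674×10^-11 N·m²/kg².
r = 334.5 m
334.5 m × (1 km / 1000 m) = 0.3345 km

0.335 km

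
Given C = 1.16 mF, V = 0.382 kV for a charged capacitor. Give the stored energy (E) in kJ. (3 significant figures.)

0.0846 kJ

E is given directly by: E = ½CV².
C = 1.16 mF = 0.001160 F; V = 0.382 kV = 382.0 V.
E = 84.64 J
84.64 J × (1 kJ / 1000 J) = 0.08464 kJ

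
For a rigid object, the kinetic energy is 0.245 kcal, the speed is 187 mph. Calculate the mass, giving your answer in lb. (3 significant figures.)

0.647 lb

Solving KE = ½mv² for m: m = 2·KE/v².
KE = 0.245 kcal = 1025 J; v = 187 mph = 83.60 m/s.
m = 0.2934 kg
0.2934 kg × (1 lb / 0.4536 kg) = 0.6468 lb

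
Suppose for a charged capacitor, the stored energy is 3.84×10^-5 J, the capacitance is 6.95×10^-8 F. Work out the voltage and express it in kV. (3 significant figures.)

Solving E = ½C·V² for V: V = √(2E/C).
E = 3.84×10^-5 J; C = 6.95×10^-8 F.
V = 33.24 V
33.24 V × (1 kV / 1000 V) = 0.03324 kV

0.0332 kV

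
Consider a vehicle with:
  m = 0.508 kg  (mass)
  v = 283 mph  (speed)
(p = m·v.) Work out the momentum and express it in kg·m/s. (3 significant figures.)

p is given directly by: p = mv.
m = 0.508 kg; v = 283 mph = 126.5 m/s.
p = 64.27 kg·m/s

64.3 kg·m/s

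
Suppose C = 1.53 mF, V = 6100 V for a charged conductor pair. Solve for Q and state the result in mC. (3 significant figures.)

Solving C = Q/V for Q: Q = CV.
C = 1.53 mF = 0.001530 F; V = 6100 V.
Q = 9.333 C  (the unit combination reduces to A·s = C)
9.333 C × (1 mC / 0.001000 C) = 9333 mC

9330 mC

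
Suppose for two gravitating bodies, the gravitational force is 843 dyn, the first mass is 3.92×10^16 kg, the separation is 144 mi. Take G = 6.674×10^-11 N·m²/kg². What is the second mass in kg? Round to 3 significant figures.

173 kg

From Newton's law of gravitation: m₂ = F·r²/(G·m₁).
F = 843 dyn = 0.008430 N; m₁ = 3.92×10^16 kg; r = 144 mi = 2.317×10^5 m; G = 6.674×10^-11 N·m²/kg².
m₂ = 173.1 kg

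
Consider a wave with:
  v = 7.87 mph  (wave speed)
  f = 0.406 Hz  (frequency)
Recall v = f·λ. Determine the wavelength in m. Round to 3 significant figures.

Solving v = f·λ for λ: λ = v/f.
v = 7.87 mph = 3.518 m/s; f = 0.406 Hz.
λ = 8.666 m

8.67 m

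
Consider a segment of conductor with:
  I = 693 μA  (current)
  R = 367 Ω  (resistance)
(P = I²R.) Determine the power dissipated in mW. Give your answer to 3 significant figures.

0.176 mW

P is given directly by: P = I²R.
I = 693 μA = 6.930×10^-4 A; R = 367 Ω.
P = 1.763×10^-4 W
1.763×10^-4 W × (1 mW / 0.001000 W) = 0.1763 mW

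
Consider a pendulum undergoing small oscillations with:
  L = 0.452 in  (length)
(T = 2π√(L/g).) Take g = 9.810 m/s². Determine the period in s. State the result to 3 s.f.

0.215 s

Directly: T = 2π√(L/g).
L = 0.452 in = 0.01148 m; g = 9.810 m/s².
T = 0.2149 s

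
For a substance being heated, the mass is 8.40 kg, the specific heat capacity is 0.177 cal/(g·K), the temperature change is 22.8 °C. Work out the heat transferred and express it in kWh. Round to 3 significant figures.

Q is given directly by: Q = mcΔT.
m = 8.40 kg; c = 0.177 cal/(g·K) = 740.6 J/(kg·K); ΔT = 22.8 °C = 22.80 K.
Q = 1.418×10^5 J
1.418×10^5 J × (1 kWh / 3.600×10^6 J) = 0.03940 kWh

0.0394 kWh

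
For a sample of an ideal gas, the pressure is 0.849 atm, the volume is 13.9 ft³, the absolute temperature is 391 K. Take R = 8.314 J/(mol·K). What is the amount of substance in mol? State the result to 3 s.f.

10.4 mol

Solving PV = nRT for n: n = PV/(RT).
P = 0.849 atm = 86025 Pa; V = 13.9 ft³ = 0.3936 m³; T = 391 K; R = 8.314 J/(mol·K).
n = 10.42 mol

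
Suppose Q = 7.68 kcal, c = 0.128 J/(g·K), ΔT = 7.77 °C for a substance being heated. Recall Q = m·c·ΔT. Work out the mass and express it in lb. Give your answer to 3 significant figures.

71.2 lb

Rearranging Q = m·c·ΔT for m: m = Q/(c·ΔT).
Q = 7.68 kcal = 32133 J; c = 0.128 J/(g·K) = 128.0 J/(kg·K); ΔT = 7.77 °C = 7.770 K.
m = 32.31 kg
32.31 kg × (1 lb / 0.4536 kg) = 71.23 lb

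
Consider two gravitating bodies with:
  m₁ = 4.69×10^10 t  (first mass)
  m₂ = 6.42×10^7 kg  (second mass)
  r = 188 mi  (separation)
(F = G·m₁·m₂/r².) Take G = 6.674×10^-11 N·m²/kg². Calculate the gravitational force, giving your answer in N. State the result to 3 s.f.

F is given directly by: F = Gm₁m₂/r².
m₁ = 4.69×10^10 t = 4.690×10^13 kg; m₂ = 6.42×10^7 kg; r = 188 mi = 3.026×10^5 m; G = 6.674×10^-11 N·m²/kg².
F = 2.195 N

2.20 N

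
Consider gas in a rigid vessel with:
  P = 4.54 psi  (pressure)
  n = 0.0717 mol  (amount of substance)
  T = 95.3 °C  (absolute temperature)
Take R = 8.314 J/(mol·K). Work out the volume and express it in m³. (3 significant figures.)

0.00702 m³

Solving PV = nRT for V: V = nRT/P.
P = 4.54 psi = 31302 Pa; n = 0.0717 mol; T = 95.3 °C = 368.4 K; R = 8.314 J/(mol·K).
V = 0.007017 m³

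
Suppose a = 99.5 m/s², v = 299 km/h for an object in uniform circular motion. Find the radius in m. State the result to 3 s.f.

69.3 m

Rearranging: r = v²/a.
a = 99.5 m/s²; v = 299 km/h = 83.06 m/s.
r = 69.33 m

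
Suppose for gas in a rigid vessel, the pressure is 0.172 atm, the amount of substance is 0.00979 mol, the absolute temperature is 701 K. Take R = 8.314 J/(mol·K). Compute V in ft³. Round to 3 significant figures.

From the ideal-gas law: V = nRT/P.
P = 0.172 atm = 17428 Pa; n = 0.00979 mol; T = 701 K; R = 8.314 J/(mol·K).
V = 0.003274 m³
0.003274 m³ × (1 ft³ / 0.02832 m³) = 0.1156 ft³

0.116 ft³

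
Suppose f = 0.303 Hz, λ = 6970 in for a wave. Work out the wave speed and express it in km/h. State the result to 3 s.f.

Directly: v = fλ.
f = 0.303 Hz; λ = 6970 in = 177.0 m.
v = 53.64 m/s
53.64 m/s × (1 km/h / 0.2778 m/s) = 193.1 km/h

193 km/h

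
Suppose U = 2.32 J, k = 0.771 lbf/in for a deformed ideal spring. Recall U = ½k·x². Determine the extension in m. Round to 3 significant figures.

0.185 m

Rearranging U = ½k·x² for x: x = √(2U/k).
U = 2.32 J; k = 0.771 lbf/in = 135.0 N/m.
x = 0.1854 m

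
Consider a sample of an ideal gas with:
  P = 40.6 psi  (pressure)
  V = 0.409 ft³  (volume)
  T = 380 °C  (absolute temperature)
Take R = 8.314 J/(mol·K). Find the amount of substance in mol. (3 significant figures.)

Rearranging: n = PV/(RT).
P = 40.6 psi = 2.799×10^5 Pa; V = 0.409 ft³ = 0.01158 m³; T = 380 °C = 653.1 K; R = 8.314 J/(mol·K).
n = 0.5970 mol

0.597 mol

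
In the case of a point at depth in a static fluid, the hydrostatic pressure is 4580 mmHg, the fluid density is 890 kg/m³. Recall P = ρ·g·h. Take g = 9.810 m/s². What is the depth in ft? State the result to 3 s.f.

229 ft

Rearranging P = ρ·g·h for h: h = P/(ρ·g).
P = 4580 mmHg = 6.106×10^5 Pa; ρ = 890 kg/m³; g = 9.810 m/s².
h = 69.94 m
69.94 m × (1 ft / 0.3048 m) = 229.5 ft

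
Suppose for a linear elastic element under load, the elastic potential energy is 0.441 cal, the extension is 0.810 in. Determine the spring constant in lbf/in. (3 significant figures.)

Rearranging: k = 2U/x².
U = 0.441 cal = 1.845 J; x = 0.810 in = 0.02057 m.
k = 8718 N/m
8718 N/m × (1 lbf/in / 175.1 N/m) = 49.78 lbf/in

49.8 lbf/in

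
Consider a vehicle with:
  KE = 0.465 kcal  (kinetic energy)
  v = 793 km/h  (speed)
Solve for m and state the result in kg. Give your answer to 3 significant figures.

0.0802 kg

Rearranging: m = 2·KE/v².
KE = 0.465 kcal = 1946 J; v = 793 km/h = 220.3 m/s.
m = 0.08019 kg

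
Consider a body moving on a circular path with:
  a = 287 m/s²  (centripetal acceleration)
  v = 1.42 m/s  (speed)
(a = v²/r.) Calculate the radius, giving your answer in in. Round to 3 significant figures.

Rearranging: r = v²/a.
a = 287 m/s²; v = 1.42 m/s.
r = 0.007026 m
0.007026 m × (1 in / 0.02540 m) = 0.2766 in

0.277 in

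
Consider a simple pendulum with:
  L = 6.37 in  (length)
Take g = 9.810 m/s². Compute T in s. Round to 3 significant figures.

0.807 s

T is given directly by: T = 2π√(L/g).
L = 6.37 in = 0.1618 m; g = 9.810 m/s².
T = 0.8069 s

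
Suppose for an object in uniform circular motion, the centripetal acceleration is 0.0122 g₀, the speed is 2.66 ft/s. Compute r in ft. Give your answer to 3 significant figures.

Rearranging: r = v²/a.
a = 0.0122 g₀ = 0.1196 m/s²; v = 2.66 ft/s = 0.8108 m/s.
r = 5.494 m
5.494 m × (1 ft / 0.3048 m) = 18.03 ft

18.0 ft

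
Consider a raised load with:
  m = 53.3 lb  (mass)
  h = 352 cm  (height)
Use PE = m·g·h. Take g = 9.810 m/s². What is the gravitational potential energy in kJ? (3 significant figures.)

Directly: PE = mgh.
m = 53.3 lb = 24.18 kg; h = 352 cm = 3.520 m; g = 9.810 m/s².
PE = 834.8 J
834.8 J × (1 kJ / 1000 J) = 0.8348 kJ

0.835 kJ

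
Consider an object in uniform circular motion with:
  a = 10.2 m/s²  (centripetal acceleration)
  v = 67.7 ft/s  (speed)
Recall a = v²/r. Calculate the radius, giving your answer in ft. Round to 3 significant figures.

Rearranging a = v²/r for r: r = v²/a.
a = 10.2 m/s²; v = 67.7 ft/s = 20.63 m/s.
r = 41.75 m
41.75 m × (1 ft / 0.3048 m) = 137.0 ft

137 ft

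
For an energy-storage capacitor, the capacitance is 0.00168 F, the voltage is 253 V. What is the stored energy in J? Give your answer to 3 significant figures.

E is given directly by: E = ½CV².
C = 0.00168 F; V = 253 V.
E = 53.77 J

53.8 J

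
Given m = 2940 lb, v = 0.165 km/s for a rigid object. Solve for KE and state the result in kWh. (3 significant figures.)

5.04 kWh

Directly: KE = ½mv².
m = 2940 lb = 1334 kg; v = 0.165 km/s = 165.0 m/s.
KE = 1.815×10^7 J
1.815×10^7 J × (1 kWh / 3.600×10^6 J) = 5.043 kWh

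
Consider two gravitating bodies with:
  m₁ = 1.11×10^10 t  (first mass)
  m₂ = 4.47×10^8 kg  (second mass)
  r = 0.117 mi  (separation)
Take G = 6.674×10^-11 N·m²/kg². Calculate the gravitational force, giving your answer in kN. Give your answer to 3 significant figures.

From Newton's law of gravitation: F = Gm₁m₂/r².
m₁ = 1.11×10^10 t = 1.110×10^13 kg; m₂ = 4.47×10^8 kg; r = 0.117 mi = 188.3 m; G = 6.674×10^-11 N·m²/kg².
F = 9.340×10^6 N
9.340×10^6 N × (1 kN / 1000 N) = 9340 kN

9340 kN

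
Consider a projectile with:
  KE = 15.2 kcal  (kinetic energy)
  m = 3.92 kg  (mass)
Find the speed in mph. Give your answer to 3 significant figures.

Rearranging KE = ½mv² for v: v = √(2·KE/m).
KE = 15.2 kcal = 63597 J; m = 3.92 kg.
v = 180.1 m/s
180.1 m/s × (1 mph / 0.4470 m/s) = 402.9 mph

403 mph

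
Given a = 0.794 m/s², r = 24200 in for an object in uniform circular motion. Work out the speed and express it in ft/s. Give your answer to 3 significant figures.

Rearranging: v = √(a·r).
a = 0.794 m/s²; r = 24200 in = 614.7 m.
v = 22.09 m/s
22.09 m/s × (1 ft/s / 0.3048 m/s) = 72.48 ft/s

72.5 ft/s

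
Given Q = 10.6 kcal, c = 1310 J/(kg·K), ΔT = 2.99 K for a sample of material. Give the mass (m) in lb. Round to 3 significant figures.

Solving Q = m·c·ΔT for m: m = Q/(c·ΔT).
Q = 10.6 kcal = 44350 J; c = 1310 J/(kg·K); ΔT = 2.99 K.
m = 11.32 kg
11.32 kg × (1 lb / 0.4536 kg) = 24.96 lb

25.0 lb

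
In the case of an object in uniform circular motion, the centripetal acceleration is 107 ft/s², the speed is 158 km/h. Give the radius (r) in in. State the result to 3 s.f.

Rearranging: r = v²/a.
a = 107 ft/s² = 32.61 m/s²; v = 158 km/h = 43.89 m/s.
r = 59.06 m
59.06 m × (1 in / 0.02540 m) = 2325 in

2330 in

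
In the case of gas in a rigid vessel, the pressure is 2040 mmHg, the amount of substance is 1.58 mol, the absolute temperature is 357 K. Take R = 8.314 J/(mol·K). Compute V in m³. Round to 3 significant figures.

Rearranging PV = nRT for V: V = nRT/P.
P = 2040 mmHg = 2.720×10^5 Pa; n = 1.58 mol; T = 357 K; R = 8.314 J/(mol·K).
V = 0.01724 m³

0.0172 m³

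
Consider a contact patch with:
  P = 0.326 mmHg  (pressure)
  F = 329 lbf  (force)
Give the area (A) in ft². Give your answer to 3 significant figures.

362 ft²

Rearranging: A = F/P.
P = 0.326 mmHg = 43.46 Pa; F = 329 lbf = 1463 N.
A = 33.67 m²
33.67 m² × (1 ft² / 0.09290 m²) = 362.4 ft²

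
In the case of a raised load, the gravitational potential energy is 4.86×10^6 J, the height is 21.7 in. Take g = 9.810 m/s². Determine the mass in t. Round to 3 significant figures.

Solving PE = m·g·h for m: m = PE/(g·h).
PE = 4.86×10^6 J; h = 21.7 in = 0.5512 m; g = 9.810 m/s².
m = 8.988×10^5 kg
8.988×10^5 kg × (1 t / 1000 kg) = 898.8 t

899 t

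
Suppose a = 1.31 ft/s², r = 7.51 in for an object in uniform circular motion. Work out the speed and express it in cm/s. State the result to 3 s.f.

Rearranging a = v²/r for v: v = √(a·r).
a = 1.31 ft/s² = 0.3993 m/s²; r = 7.51 in = 0.1908 m.
v = 0.2760 m/s
0.2760 m/s × (1 cm/s / 0.01000 m/s) = 27.60 cm/s

27.6 cm/s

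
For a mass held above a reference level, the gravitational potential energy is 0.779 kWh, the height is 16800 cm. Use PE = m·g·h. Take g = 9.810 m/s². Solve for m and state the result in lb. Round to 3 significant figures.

3750 lb

Rearranging PE = m·g·h for m: m = PE/(g·h).
PE = 0.779 kWh = 2.804×10^6 J; h = 16800 cm = 168.0 m; g = 9.810 m/s².
m = 1702 kg
1702 kg × (1 lb / 0.4536 kg) = 3751 lb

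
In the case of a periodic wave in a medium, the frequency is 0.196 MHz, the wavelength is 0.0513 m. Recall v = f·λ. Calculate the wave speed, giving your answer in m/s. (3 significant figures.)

v is given directly by: v = fλ.
f = 0.196 MHz = 1.960×10^5 Hz; λ = 0.0513 m.
v = 10055 m/s

10100 m/s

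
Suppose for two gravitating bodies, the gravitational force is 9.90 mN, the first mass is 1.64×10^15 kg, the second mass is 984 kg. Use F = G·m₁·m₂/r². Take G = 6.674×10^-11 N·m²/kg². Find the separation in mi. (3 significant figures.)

64.8 mi

Rearranging: r = √(G·m₁m₂/F).
F = 9.90 mN = 0.009900 N; m₁ = 1.64×10^15 kg; m₂ = 984 kg; G = 6.674×10^-11 N·m²/kg².
r = 1.043×10^5 m
1.043×10^5 m × (1 mi / 1609 m) = 64.81 mi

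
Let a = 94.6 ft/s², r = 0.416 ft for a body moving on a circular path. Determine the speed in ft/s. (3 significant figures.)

6.27 ft/s

Rearranging a = v²/r for v: v = √(a·r).
a = 94.6 ft/s² = 28.83 m/s²; r = 0.416 ft = 0.1268 m.
v = 1.912 m/s
1.912 m/s × (1 ft/s / 0.3048 m/s) = 6.273 ft/s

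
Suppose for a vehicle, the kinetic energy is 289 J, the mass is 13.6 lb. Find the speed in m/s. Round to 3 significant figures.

9.68 m/s

Rearranging KE = ½mv² for v: v = √(2·KE/m).
KE = 289 J; m = 13.6 lb = 6.169 kg.
v = 9.680 m/s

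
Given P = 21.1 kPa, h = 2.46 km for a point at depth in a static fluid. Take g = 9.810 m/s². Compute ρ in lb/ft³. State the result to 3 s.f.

0.0546 lb/ft³

Solving P = ρ·g·h for ρ: ρ = P/(g·h).
P = 21.1 kPa = 21100 Pa; h = 2.46 km = 2460 m; g = 9.810 m/s².
ρ = 0.8743 kg/m³
0.8743 kg/m³ × (1 lb/ft³ / 16.02 kg/m³) = 0.05458 lb/ft³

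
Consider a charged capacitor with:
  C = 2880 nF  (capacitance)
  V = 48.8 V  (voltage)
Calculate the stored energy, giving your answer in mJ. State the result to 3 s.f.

E is given directly by: E = ½CV².
C = 2880 nF = 2.880×10^-6 F; V = 48.8 V.
E = 0.003429 J  (the unit combination reduces to kg·m²/s² = J)
0.003429 J × (1 mJ / 0.001000 J) = 3.429 mJ

3.43 mJ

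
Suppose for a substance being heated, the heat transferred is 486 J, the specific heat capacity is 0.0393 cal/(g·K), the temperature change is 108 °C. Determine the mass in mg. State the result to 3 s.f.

Rearranging: m = Q/(c·ΔT).
Q = 486 J; c = 0.0393 cal/(g·K) = 164.4 J/(kg·K); ΔT = 108 °C = 108.0 K.
m = 0.02737 kg
0.02737 kg × (1 mg / 1.000×10^-6 kg) = 27367 mg

27400 mg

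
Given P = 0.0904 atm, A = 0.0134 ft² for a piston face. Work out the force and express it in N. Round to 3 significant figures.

Rearranging P = F/A for F: F = P·A.
P = 0.0904 atm = 9160 Pa; A = 0.0134 ft² = 0.001245 m².
F = 11.40 N

11.4 N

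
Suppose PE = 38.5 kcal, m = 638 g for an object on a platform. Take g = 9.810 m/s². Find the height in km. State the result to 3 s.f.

Solving PE = m·g·h for h: h = PE/(m·g).
PE = 38.5 kcal = 1.611×10^5 J; m = 638 g = 0.6380 kg; g = 9.810 m/s².
h = 25737 m
25737 m × (1 km / 1000 m) = 25.74 km

25.7 km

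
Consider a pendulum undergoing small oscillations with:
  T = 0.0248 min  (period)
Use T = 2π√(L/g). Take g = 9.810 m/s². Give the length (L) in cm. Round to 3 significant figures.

Rearranging: L = g·(T/2π)².
T = 0.0248 min = 1.488 s; g = 9.810 m/s².
L = 0.5502 m
0.5502 m × (1 cm / 0.01000 m) = 55.02 cm

55.0 cm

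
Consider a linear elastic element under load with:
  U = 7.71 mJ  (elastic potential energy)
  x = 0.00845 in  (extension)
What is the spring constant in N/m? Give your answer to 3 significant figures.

Solving U = ½k·x² for k: k = 2U/x².
U = 7.71 mJ = 0.007710 J; x = 0.00845 in = 2.146×10^-4 m.
k = 3.347×10^5 N/m

3.35×10^5 N/m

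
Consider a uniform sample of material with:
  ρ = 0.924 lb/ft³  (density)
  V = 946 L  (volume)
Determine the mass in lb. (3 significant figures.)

30.9 lb

Rearranging: m = ρV.
ρ = 0.924 lb/ft³ = 14.80 kg/m³; V = 946 L = 0.9460 m³.
m = 14.00 kg
14.00 kg × (1 lb / 0.4536 kg) = 30.87 lb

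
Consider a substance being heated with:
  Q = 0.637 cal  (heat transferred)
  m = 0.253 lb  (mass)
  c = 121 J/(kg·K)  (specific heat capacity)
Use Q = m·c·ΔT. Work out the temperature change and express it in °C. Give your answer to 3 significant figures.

0.192 °C

Rearranging: ΔT = Q/(m·c).
Q = 0.637 cal = 2.665 J; m = 0.253 lb = 0.1148 kg; c = 121 J/(kg·K).
ΔT = 0.1919 K
Since 1 °C = 1 K, 0.1919 °C.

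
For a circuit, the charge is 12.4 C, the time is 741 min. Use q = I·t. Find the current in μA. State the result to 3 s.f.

Rearranging q = I·t for I: I = q/t.
q = 12.4 C; t = 741 min = 44460 s.
I = 2.789×10^-4 A
2.789×10^-4 A × (1 μA / 1.000×10^-6 A) = 278.9 μA

279 μA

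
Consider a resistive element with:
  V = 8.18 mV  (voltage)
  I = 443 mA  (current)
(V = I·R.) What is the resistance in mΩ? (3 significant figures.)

18.5 mΩ

Rearranging: R = V/I.
V = 8.18 mV = 0.008180 V; I = 443 mA = 0.4430 A.
R = 0.01847 Ω
0.01847 Ω × (1 mΩ / 0.001000 Ω) = 18.47 mΩ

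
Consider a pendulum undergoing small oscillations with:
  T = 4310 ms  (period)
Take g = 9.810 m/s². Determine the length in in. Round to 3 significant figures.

Rearranging: L = g·(T/2π)².
T = 4310 ms = 4.310 s; g = 9.810 m/s².
L = 4.616 m
4.616 m × (1 in / 0.02540 m) = 181.7 in

182 in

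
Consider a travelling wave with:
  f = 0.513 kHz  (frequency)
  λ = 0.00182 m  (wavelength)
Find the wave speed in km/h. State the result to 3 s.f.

3.36 km/h

v is given directly by: v = fλ.
f = 0.513 kHz = 513.0 Hz; λ = 0.00182 m.
v = 0.9337 m/s
0.9337 m/s × (1 km/h / 0.2778 m/s) = 3.361 km/h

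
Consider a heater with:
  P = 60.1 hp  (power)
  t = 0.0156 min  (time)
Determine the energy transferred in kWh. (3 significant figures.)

Solving P = W/t for W: W = P·t.
P = 60.1 hp = 44817 W; t = 0.0156 min = 0.9360 s.
W = 41948 J  (the unit combination reduces to kg·m²/s² = J)
41948 J × (1 kWh / 3.600×10^6 J) = 0.01165 kWh

0.0117 kWh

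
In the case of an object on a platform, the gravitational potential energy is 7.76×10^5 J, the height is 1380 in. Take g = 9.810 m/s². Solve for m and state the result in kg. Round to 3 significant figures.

Rearranging PE = m·g·h for m: m = PE/(g·h).
PE = 7.76×10^5 J; h = 1380 in = 35.05 m; g = 9.810 m/s².
m = 2257 kg

2260 kg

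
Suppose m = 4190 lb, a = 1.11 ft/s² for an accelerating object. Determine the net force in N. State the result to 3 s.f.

From Newton's second law: F = m·a.
m = 4190 lb = 1901 kg; a = 1.11 ft/s² = 0.3383 m/s².
F = 643.0 N

643 N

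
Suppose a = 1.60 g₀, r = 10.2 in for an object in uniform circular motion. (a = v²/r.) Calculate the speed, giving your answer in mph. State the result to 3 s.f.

4.51 mph

Solving a = v²/r for v: v = √(a·r).
a = 1.60 g₀ = 15.69 m/s²; r = 10.2 in = 0.2591 m.
v = 2.016 m/s
2.016 m/s × (1 mph / 0.4470 m/s) = 4.510 mph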